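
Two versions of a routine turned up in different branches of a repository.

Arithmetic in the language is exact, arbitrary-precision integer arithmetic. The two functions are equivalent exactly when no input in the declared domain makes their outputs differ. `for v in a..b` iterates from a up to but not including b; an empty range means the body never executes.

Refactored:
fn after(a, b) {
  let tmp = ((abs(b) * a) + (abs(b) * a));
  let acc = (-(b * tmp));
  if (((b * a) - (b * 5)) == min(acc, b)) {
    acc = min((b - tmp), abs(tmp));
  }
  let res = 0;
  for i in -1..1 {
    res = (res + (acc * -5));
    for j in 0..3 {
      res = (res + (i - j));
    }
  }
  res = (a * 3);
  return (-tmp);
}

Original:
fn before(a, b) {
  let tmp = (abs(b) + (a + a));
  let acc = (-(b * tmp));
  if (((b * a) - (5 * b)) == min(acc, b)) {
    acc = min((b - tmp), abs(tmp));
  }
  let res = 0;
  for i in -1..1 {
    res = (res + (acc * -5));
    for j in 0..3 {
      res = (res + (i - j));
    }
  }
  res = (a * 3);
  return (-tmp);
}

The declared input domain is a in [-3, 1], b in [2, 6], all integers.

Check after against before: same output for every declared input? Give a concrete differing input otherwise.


Run the pair on a=-3, b=2.
before: tmp := -4 | acc := 8 | (((b * a) - (5 * b)) == min(acc, b)): false | res := 0 | iter i=-1: | res := -40 | iter j=0: | res := -41 | iter j=1: | res := -43 | iter j=2: | res := -46 | iter i=0: | res := -86 | iter j=0: | res := -86 | iter j=1: | res := -87 | iter j=2: | res := -89 | res := -9 | result 4
after: tmp := -12 | acc := 24 | (((b * a) - (b * 5)) == min(acc, b)): false | res := 0 | iter i=-1: | res := -120 | iter j=0: | res := -121 | iter j=1: | res := -123 | iter j=2: | res := -126 | iter i=0: | res := -246 | iter j=0: | res := -246 | iter j=1: | res := -247 | iter j=2: | res := -249 | res := -9 | result 12
4 vs 12 — the two versions disagree here.
verdict: not equivalent; witness: a=-3, b=2


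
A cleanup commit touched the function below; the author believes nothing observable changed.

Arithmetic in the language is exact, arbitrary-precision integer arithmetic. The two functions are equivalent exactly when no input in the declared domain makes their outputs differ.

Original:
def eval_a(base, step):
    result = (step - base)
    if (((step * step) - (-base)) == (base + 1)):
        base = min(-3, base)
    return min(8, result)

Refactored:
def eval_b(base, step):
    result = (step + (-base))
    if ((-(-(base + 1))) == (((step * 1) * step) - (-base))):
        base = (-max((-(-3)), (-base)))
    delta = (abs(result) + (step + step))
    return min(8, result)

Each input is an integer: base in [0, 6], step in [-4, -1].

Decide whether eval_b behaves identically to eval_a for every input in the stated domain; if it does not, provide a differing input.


The two are interchangeable: arithmetic usage differs; and constant usage differs; and statement counts differ; and min/max/abs usage differs; and local variable names differ, and every declared input agrees.
As a probe, take base=2, step=-4: eval_a runs result becomes -6; next (((step * step) - (-base)) == (base + 1)) evaluates to false; next final value -6; eval_b runs result becomes -6; next ((-(-(base + 1))) == (((step * 1) * step) - (-base))) evaluates to false; next delta becomes -2; next final value -6; both end at -6.
Sweeping the whole domain (28 inputs) finds no disagreement.
verdict: equivalent


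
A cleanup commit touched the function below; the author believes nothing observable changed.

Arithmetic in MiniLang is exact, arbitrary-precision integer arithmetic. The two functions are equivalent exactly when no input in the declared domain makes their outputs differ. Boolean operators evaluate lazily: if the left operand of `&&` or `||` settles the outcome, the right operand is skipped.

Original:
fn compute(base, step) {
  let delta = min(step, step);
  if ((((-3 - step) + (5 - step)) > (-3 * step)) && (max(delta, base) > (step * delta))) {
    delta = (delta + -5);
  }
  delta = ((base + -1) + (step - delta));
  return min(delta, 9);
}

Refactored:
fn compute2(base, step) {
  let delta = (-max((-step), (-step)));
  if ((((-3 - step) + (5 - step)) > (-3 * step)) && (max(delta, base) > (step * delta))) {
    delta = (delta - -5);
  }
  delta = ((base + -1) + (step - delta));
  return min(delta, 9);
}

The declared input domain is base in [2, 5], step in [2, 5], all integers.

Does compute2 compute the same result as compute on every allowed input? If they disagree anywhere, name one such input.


There is a counterexample at base=5, step=2: 9 on one side, -1 on the other.
compute: delta=2, then ((((-3 - step) + (5 - step)) > (-3 * step)) && (max(delta, base) > (step * delta))) is true, then delta=-3, then delta=9, then returns 9
compute2: delta=2, then ((((-3 - step) + (5 - step)) > (-3 * step)) && (max(delta, base) > (step * delta))) is true, then delta=7, then delta=-1, then returns -1
verdict: not equivalent; witness: base=5, step=2


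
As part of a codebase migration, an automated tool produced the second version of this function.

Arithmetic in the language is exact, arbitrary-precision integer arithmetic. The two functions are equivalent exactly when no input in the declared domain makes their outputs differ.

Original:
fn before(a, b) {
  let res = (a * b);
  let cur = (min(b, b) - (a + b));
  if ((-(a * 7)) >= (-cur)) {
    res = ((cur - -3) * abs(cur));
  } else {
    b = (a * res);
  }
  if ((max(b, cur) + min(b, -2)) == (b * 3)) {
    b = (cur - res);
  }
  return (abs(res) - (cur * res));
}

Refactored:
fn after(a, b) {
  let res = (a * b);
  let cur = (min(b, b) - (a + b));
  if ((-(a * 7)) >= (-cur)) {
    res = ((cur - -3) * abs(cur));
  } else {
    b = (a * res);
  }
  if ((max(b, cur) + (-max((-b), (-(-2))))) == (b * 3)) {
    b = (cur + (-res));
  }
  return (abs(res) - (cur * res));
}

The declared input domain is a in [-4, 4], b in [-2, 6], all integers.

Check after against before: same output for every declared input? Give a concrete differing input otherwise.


Behavior is preserved: although min/max/abs usage differs; and arithmetic usage differs, the outputs never diverge.
Spot check at a=2, b=6 — before: res = 12; cur = -2; ((-(a * 7)) >= (-cur)) -> false; b = 24; ((max(b, cur) + min(b, -2)) == (b * 3)) -> false; return 36. after: res = 12; cur = -2; ((-(a * 7)) >= (-cur)) -> false; b = 24; ((max(b, cur) + (-max((-b), (-(-2))))) == (b * 3)) -> false; return 36. Both give 36.
Every one of the 81 inputs gives matching results.
verdict: equivalent


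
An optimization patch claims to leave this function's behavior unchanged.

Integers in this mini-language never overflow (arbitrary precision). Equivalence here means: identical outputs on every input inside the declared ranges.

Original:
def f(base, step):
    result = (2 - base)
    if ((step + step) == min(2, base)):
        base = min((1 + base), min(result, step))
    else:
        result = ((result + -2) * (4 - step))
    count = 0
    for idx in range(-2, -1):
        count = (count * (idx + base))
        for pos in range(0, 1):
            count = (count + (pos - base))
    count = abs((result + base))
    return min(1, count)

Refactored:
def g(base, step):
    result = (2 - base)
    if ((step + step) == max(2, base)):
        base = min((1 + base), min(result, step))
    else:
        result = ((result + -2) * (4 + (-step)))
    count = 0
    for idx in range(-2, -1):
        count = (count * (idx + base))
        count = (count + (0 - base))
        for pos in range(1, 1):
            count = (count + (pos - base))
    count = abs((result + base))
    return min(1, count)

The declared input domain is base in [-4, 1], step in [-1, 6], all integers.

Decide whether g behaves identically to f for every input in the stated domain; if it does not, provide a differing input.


Try base=0, step=0.
f: result becomes 2; next ((step + step) == min(2, base)) evaluates to true; next base becomes 0; next count becomes 0; next at idx=-2:; next count becomes 0; next at pos=0:; next count becomes 0; next count becomes 2; next final value 1
g: result becomes 2; next ((step + step) == max(2, base)) evaluates to false; next result becomes 0; next count becomes 0; next at idx=-2:; next count becomes 0; next count becomes 0; next pos never enters its loop body; next count becomes 0; next final value 0
1 against 0: the behavior changed.
verdict: not equivalent; witness: base=0, step=0


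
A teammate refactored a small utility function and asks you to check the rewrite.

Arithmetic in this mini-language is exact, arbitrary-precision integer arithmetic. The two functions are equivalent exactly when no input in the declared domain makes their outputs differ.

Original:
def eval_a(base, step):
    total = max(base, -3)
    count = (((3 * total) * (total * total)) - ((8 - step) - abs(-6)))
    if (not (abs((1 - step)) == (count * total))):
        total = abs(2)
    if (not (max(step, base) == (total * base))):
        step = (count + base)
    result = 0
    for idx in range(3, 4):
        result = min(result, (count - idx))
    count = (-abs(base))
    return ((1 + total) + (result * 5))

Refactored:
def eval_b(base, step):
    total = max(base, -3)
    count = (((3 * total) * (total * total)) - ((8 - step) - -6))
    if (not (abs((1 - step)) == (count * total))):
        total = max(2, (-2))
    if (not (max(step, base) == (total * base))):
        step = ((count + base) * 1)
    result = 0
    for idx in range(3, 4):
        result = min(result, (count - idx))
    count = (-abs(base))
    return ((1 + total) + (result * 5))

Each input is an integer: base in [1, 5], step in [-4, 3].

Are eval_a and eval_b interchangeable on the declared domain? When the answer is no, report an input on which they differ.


Evaluate both at base=1, step=-4.
eval_a: total=1, then count=-3, then (not (abs((1 - step)) == (count * total))) is true, then total=2, then (not (max(step, base) == (total * base))) is true, then step=-2, then result=0, then (idx=3), then result=-6, then count=-1, then returns -27
eval_b: total=1, then count=-15, then (not (abs((1 - step)) == (count * total))) is true, then total=2, then (not (max(step, base) == (total * base))) is true, then step=-14, then result=0, then (idx=3), then result=-18, then count=-1, then returns -87
-27 != -87, so the rewrite changes behavior.
verdict: not equivalent; witness: base=1, step=-4


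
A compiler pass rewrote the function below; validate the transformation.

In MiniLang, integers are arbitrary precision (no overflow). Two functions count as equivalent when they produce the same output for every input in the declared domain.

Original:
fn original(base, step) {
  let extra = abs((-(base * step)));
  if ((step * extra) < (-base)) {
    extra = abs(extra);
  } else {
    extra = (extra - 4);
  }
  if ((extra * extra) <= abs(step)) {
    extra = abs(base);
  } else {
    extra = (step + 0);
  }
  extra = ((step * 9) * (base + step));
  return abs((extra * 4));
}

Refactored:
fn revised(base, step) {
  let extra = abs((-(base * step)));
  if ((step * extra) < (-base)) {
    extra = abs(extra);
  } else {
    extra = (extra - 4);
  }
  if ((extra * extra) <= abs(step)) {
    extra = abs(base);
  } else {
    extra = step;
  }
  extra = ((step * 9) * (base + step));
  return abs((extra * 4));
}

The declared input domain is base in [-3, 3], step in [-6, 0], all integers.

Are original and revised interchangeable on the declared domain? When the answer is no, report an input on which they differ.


Behavior is preserved: although arithmetic usage differs; and constant usage differs, the outputs never diverge.
Tracing base=1, step=-2: original: extra=2, then ((step * extra) < (-base)) is true, then extra=2, then ((extra * extra) <= abs(step)) is false, then extra=-2, then extra=18, then returns 72 | revised: extra=2, then ((step * extra) < (-base)) is true, then extra=2, then ((extra * extra) <= abs(step)) is false, then extra=-2, then extra=18, then returns 72 — matching result 72.
Every one of the 49 inputs gives matching results.
verdict: equivalent


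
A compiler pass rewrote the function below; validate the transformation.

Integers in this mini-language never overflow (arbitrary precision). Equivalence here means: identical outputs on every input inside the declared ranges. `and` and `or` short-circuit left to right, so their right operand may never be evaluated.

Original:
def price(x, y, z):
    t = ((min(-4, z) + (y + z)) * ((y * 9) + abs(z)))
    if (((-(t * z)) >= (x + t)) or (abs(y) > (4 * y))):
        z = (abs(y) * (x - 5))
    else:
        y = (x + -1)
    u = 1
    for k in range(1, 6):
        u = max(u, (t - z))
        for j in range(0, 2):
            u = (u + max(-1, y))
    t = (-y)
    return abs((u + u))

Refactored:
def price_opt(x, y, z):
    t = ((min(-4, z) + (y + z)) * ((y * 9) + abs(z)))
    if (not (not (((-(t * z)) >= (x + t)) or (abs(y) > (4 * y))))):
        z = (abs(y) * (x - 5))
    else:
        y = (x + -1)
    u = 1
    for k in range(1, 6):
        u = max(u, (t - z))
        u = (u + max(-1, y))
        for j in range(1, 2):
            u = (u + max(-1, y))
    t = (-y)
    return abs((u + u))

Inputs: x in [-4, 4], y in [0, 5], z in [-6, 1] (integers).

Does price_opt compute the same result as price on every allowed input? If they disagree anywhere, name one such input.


Changes here: arithmetic usage differs; and boolean connective usage differs; and min/max/abs usage differs; and statement counts differ; and constant usage differs; and loop structure differs; the full 432-point sweep finds no disagreement.
verdict: equivalent


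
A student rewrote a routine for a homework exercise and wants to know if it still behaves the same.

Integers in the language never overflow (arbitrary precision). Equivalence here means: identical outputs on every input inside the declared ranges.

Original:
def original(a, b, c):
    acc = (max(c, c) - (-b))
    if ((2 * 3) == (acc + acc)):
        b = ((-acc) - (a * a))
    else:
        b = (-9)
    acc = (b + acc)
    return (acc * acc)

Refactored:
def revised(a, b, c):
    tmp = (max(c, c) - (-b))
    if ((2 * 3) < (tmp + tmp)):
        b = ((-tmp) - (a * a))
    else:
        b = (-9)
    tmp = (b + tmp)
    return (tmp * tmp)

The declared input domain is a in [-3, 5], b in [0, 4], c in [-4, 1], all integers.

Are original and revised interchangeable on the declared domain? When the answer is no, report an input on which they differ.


There is a counterexample at a=-3, b=2, c=1: 81 on one side, 36 on the other.
original: acc := 3 | ((2 * 3) == (acc + acc)): true | b := -12 | acc := -9 | result 81
revised: tmp := 3 | ((2 * 3) < (tmp + tmp)): false | b := -9 | tmp := -6 | result 36
verdict: not equivalent; witness: a=-3, b=2, c=1


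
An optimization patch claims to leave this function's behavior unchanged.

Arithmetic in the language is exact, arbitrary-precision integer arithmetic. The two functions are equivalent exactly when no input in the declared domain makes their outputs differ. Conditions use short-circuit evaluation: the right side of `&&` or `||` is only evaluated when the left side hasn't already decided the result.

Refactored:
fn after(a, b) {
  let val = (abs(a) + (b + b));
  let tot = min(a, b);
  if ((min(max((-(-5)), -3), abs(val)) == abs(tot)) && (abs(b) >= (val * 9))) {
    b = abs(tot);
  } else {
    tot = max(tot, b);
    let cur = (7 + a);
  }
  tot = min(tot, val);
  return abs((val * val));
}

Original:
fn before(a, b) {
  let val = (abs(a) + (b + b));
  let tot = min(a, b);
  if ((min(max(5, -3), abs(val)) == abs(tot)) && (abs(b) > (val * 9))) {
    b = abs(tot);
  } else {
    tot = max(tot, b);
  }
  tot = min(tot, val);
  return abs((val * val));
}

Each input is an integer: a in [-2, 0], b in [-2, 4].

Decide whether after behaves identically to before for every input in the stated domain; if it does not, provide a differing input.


The edit looks behavioral (`(abs(b) > (val * 9))` became `(abs(b) >= (val * 9))`), but over these ranges it never changes the outcome.
As a probe, take a=0, b=4: before runs val = 8; tot = 0; ((min(max(5, -3), abs(val)) == abs(tot)) && (abs(b) > (val * 9))) -> false; tot = 4; tot = 4; return 64; after runs val = 8; tot = 0; ((min(max((-(-5)), -3), abs(val)) == abs(tot)) && (abs(b) >= (val * 9))) -> false; tot = 4; cur = 7; tot = 4; return 64; both end at 64.
An exhaustive pass over the 21 declared inputs shows identical outputs.
verdict: equivalent


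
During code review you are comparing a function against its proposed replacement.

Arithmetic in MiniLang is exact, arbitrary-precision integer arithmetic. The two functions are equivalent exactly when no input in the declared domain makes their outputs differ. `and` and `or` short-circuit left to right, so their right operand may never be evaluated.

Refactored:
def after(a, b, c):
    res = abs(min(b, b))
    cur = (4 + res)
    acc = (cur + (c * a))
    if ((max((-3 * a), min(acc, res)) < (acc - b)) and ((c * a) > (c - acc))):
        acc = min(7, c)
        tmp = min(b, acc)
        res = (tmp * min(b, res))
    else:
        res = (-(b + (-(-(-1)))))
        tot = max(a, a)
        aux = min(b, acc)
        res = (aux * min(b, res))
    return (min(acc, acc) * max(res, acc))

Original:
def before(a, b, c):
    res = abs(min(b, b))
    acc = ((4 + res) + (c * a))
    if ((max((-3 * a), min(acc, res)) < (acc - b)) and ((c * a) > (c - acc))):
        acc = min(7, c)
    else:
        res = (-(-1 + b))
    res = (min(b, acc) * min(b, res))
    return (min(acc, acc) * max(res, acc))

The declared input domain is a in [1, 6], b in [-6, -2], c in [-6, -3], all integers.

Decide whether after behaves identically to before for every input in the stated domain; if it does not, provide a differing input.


Side by side, the visible changes include: local variable names differ, plus arithmetic usage differs, plus statement counts differ, plus min/max/abs usage differs.
Tracing a=3, b=-2, c=-4: before: res = 2; acc = -6; ((max((-3 * a), min(acc, res)) < (acc - b)) and ((c * a) > (c - acc))) -> false; res = 3; res = 12; return -72 | after: res = 2; cur = 6; acc = -6; ((max((-3 * a), min(acc, res)) < (acc - b)) and ((c * a) > (c - acc))) -> false; res = 3; tot = 3; aux = -6; res = 12; return -72 — matching result -72.
Across all 120 domain points the two functions coincide.
verdict: equivalent


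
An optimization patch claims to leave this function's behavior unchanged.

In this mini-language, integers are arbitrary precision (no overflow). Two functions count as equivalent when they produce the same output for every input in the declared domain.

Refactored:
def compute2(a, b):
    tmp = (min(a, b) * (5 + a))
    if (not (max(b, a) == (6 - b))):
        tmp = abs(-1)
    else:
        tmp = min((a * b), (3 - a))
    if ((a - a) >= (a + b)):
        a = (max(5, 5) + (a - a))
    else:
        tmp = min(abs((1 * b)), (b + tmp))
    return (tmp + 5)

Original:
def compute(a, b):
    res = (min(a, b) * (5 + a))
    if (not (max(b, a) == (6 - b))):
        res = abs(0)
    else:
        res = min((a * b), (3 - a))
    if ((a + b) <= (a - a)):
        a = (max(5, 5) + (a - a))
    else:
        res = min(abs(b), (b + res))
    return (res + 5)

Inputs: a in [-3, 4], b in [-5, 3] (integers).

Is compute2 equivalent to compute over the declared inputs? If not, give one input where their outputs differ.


These are not equivalent — on a=-3, b=-5 the outputs split (5 vs 6).
compute: res=-10, then (not (max(b, a) == (6 - b))) is true, then res=0, then ((a + b) <= (a - a)) is true, then a=5, then returns 5
compute2: tmp=-10, then (not (max(b, a) == (6 - b))) is true, then tmp=1, then ((a - a) >= (a + b)) is true, then a=5, then returns 6
verdict: not equivalent; witness: a=-3, b=-5


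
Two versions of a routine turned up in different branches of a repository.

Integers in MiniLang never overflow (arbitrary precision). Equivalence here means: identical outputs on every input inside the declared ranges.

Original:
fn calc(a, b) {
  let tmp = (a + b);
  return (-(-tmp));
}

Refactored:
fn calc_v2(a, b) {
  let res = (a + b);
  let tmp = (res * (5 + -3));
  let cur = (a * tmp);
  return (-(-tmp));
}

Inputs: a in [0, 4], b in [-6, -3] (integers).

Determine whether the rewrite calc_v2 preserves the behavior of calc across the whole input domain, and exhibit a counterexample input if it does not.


Not equivalent: a=0, b=-6 separates them (-6 vs -12).
calc: tmp=-6, then returns -6
calc_v2: res=-6, then tmp=-12, then cur=0, then returns -12
verdict: not equivalent; witness: a=0, b=-6


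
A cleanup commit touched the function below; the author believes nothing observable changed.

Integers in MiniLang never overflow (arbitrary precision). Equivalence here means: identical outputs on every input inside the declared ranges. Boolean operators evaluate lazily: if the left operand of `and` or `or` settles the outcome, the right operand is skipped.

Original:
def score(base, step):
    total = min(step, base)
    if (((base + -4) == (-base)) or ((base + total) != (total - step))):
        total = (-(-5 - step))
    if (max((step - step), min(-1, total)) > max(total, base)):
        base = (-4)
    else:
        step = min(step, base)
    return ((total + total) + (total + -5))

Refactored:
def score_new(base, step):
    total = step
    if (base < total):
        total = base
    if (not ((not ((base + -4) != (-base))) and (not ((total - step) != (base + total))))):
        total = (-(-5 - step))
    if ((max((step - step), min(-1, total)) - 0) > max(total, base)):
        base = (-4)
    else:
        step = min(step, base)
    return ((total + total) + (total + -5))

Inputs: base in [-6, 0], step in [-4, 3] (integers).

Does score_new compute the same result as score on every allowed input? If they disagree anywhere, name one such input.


Run the pair on base=-3, step=3.
score: total becomes -3; next (((base + -4) == (-base)) or ((base + total) != (total - step))) evaluates to false; next (max((step - step), min(-1, total)) > max(total, base)) evaluates to true; next base becomes -4; next final value -14
score_new: total becomes 3; next (base < total) evaluates to true; next total becomes -3; next (not ((not ((base + -4) != (-base))) and (not ((total - step) != (base + total))))) evaluates to true; next total becomes 8; next ((max((step - step), min(-1, total)) - 0) > max(total, base)) evaluates to false; next step becomes -3; next final value 19
-14 != 19, so the rewrite changes behavior.
verdict: not equivalent; witness: base=-3, step=3


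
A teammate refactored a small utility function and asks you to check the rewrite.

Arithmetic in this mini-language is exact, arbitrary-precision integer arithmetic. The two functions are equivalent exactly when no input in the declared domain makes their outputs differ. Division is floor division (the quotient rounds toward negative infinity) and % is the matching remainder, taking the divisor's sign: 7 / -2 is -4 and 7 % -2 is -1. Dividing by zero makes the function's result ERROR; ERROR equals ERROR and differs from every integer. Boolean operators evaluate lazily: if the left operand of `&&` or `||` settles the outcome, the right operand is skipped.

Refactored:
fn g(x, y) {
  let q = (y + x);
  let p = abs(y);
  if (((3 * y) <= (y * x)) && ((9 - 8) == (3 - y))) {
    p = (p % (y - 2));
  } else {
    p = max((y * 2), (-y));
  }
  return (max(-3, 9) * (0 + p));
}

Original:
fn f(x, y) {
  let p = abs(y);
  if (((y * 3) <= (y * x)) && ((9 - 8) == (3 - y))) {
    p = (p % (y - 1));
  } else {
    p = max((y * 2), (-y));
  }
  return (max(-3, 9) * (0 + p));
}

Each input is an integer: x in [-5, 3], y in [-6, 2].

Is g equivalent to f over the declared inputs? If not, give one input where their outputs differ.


Not equivalent: x=3, y=2 separates them (0 vs ERROR).
f: p = 2; (((y * 3) <= (y * x)) && ((9 - 8) == (3 - y))) -> true; p = 0; return 0
g: q = 5; p = 2; (((3 * y) <= (y * x)) && ((9 - 8) == (3 - y))) -> true; division by zero -> ERROR
verdict: not equivalent; witness: x=3, y=2


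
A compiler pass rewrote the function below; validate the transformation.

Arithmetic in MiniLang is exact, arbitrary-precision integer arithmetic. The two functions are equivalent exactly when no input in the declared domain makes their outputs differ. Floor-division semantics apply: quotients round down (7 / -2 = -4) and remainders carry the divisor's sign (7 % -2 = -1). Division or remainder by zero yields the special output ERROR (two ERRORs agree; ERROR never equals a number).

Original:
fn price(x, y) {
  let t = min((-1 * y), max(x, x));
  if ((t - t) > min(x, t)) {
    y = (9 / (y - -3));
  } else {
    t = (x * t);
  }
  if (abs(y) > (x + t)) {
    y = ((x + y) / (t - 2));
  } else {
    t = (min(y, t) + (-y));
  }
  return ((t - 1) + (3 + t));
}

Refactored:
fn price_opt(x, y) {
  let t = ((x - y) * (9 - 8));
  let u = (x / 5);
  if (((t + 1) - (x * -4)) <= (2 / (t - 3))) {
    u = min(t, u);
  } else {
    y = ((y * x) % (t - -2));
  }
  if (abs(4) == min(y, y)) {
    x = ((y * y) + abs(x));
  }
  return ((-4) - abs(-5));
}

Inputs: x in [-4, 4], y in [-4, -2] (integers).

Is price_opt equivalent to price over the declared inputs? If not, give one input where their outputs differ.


Not equivalent: x=-4, y=-4 separates them (-6 vs -9).
price: t becomes -4; next ((t - t) > min(x, t)) evaluates to true; next y becomes -9; next (abs(y) > (x + t)) evaluates to true; next y becomes 2; next final value -6
price_opt: t becomes 0; next u becomes -1; next (((t + 1) - (x * -4)) <= (2 / (t - 3))) evaluates to true; next u becomes -1; next (abs(4) == min(y, y)) evaluates to false; next final value -9
verdict: not equivalent; witness: x=-4, y=-4


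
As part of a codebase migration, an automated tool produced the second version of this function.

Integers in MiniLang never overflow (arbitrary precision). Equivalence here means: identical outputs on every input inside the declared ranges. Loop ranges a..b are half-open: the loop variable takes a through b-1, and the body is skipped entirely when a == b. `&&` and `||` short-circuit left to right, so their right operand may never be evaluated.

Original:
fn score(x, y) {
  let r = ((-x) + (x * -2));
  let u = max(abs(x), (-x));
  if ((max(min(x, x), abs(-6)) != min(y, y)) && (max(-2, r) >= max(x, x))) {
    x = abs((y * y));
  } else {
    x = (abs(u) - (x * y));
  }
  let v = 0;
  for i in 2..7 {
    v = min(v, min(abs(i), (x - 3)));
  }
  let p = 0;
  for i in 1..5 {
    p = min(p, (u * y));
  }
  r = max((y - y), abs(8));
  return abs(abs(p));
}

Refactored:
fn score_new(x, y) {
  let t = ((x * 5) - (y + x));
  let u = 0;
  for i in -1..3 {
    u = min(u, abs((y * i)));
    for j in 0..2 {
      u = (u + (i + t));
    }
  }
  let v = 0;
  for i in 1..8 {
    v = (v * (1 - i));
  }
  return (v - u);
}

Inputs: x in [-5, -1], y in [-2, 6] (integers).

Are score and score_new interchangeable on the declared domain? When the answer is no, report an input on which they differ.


Take x=-5, y=-2.
score: r := 15 | u := 5 | ((max(min(x, x), abs(-6)) != min(y, y)) && (max(-2, r) >= max(x, x))): true | x := 4 | v := 0 | iter i=2: | v := 0 | iter i=3: | v := 0 | iter i=4: | v := 0 | iter i=5: | v := 0 | iter i=6: | v := 0 | p := 0 | iter i=1: | p := -10 | iter i=2: | p := -10 | iter i=3: | p := -10 | iter i=4: | p := -10 | r := 8 | result 10
score_new: t := -18 | u := 0 | iter i=-1: | u := 0 | iter j=0: | u := -19 | iter j=1: | u := -38 | iter i=0: | u := -38 | iter j=0: | u := -56 | iter j=1: | u := -74 | iter i=1: | u := -74 | iter j=0: | u := -91 | iter j=1: | u := -108 | iter i=2: | u := -108 | iter j=0: | u := -124 | iter j=1: | u := -140 | v := 0 | iter i=1: | v := 0 | iter i=2: | v := 0 | iter i=3: | v := 0 | iter i=4: | v := 0 | iter i=5: | v := 0 | iter i=6: | v := 0 | iter i=7: | v := 0 | result 140
10 against 140: the behavior changed.
verdict: not equivalent; witness: x=-5, y=-2


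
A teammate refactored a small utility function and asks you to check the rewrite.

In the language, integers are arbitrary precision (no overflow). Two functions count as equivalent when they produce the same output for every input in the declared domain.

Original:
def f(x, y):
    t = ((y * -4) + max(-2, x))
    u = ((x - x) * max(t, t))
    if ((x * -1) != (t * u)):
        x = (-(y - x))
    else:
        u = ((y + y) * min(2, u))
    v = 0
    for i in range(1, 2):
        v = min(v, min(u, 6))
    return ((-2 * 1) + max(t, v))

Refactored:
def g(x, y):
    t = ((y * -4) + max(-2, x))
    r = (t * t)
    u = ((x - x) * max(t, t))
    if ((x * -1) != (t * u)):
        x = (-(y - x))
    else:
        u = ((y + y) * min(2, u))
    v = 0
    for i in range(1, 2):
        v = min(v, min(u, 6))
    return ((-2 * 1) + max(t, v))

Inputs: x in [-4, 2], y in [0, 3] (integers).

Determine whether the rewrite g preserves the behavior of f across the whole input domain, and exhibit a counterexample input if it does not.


Reading the diff, among the changes: arithmetic usage differs, statement counts differ, local variable names differ.
Spot check at x=-3, y=1 — f: t becomes -6; next u becomes 0; next ((x * -1) != (t * u)) evaluates to true; next x becomes -4; next v becomes 0; next at i=1:; next v becomes 0; next final value -2. g: t becomes -6; next r becomes 36; next u becomes 0; next ((x * -1) != (t * u)) evaluates to true; next x becomes -4; next v becomes 0; next at i=1:; next v becomes 0; next final value -2. Both give -2.
Sweeping the whole domain (28 inputs) finds no disagreement.
verdict: equivalent


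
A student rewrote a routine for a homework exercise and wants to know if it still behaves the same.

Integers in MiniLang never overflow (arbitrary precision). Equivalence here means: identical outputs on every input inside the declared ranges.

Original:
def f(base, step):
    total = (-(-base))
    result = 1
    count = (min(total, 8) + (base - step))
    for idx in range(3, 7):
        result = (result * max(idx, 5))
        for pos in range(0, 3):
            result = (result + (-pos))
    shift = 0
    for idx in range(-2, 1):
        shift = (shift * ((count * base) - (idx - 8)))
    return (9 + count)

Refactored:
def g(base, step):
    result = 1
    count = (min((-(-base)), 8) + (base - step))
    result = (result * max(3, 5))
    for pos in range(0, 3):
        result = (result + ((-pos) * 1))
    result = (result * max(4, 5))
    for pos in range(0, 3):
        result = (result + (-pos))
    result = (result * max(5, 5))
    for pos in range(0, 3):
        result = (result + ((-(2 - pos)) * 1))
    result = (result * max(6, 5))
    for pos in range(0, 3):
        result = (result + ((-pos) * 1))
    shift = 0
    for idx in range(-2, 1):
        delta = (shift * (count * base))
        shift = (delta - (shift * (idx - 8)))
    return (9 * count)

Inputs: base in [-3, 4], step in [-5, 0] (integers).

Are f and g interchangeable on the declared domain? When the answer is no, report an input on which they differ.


Run the pair on base=-3, step=-5.
f: total becomes -3; next result becomes 1; next count becomes -1; next at idx=3:; next result becomes 5; next at pos=0:; next result becomes 5; next at pos=1:; next result becomes 4; next at pos=2:; next result becomes 2; next at idx=4:; next result becomes 10; next at pos=0:; next result becomes 10; next at pos=1:; next result becomes 9; next at pos=2:; next result becomes 7; next at idx=5:; next result becomes 35; next at pos=0:; next result becomes 35; next at pos=1:; next result becomes 34; next at pos=2:; next result becomes 32; next at idx=6:; next result becomes 192; next at pos=0:; next result becomes 192; next at pos=1:; next result becomes 191; next at pos=2:; next result becomes 189; next shift becomes 0; next at idx=-2:; next shift becomes 0; next at idx=-1:; next shift becomes 0; next at idx=0:; next shift becomes 0; next final value 8
g: result becomes 1; next count becomes -1; next result becomes 5; next at pos=0:; next result becomes 5; next at pos=1:; next result becomes 4; next at pos=2:; next result becomes 2; next result becomes 10; next at pos=0:; next result becomes 10; next at pos=1:; next result becomes 9; next at pos=2:; next result becomes 7; next result becomes 35; next at pos=0:; next result becomes 33; next at pos=1:; next result becomes 32; next at pos=2:; next result becomes 32; next result becomes 192; next at pos=0:; next result becomes 192; next at pos=1:; next result becomes 191; next at pos=2:; next result becomes 189; next shift becomes 0; next at idx=-2:; next delta becomes 0; next shift becomes 0; next at idx=-1:; next delta becomes 0; next shift becomes 0; next at idx=0:; next delta becomes 0; next shift becomes 0; next final value -9
8 and -9 differ, so these are not the same function on this domain.
verdict: not equivalent; witness: base=-3, step=-5


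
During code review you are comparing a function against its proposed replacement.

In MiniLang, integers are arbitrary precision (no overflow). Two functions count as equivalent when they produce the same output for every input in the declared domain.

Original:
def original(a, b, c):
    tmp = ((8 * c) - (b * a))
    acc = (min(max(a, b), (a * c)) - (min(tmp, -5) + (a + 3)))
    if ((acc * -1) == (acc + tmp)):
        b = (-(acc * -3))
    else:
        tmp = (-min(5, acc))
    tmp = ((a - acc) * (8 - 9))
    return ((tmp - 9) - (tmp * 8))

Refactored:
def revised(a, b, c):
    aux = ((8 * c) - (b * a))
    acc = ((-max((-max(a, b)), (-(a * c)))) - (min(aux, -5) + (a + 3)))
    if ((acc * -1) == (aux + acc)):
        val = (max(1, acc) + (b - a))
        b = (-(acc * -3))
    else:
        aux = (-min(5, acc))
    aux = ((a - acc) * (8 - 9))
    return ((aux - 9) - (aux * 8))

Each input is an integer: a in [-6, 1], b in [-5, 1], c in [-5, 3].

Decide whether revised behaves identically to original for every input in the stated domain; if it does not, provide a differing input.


Behavior is preserved: although min/max/abs usage differs, plus arithmetic usage differs, plus constant usage differs, plus local variable names differ, plus statement counts differ, the outputs never diverge.
Spot check at a=-5, b=-2, c=2 — original: tmp = 6; acc = -3; ((acc * -1) == (acc + tmp)) -> true; b = -9; tmp = 2; return -23. revised: aux = 6; acc = -3; ((acc * -1) == (aux + acc)) -> true; val = 4; b = -9; aux = 2; return -23. Both give -23.
Checked all 504 inputs in the declared domain: the outputs agree on every one.
verdict: equivalent


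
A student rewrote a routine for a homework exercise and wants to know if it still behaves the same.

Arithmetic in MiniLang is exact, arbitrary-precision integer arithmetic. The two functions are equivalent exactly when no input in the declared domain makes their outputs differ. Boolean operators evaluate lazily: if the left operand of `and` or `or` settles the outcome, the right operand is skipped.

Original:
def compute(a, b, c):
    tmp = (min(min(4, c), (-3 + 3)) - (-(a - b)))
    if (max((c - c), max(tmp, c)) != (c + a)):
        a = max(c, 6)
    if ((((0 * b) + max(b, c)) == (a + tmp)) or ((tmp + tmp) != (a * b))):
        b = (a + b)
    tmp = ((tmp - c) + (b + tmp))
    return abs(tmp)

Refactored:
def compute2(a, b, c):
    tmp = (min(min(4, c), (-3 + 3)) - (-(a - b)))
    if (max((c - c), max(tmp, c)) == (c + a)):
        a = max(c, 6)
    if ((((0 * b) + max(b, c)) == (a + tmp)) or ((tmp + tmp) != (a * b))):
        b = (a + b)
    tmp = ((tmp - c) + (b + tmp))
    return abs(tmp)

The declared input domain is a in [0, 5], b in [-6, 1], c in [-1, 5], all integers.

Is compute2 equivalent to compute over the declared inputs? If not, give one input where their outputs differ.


On input a=0, b=-6, c=-1, compute returns 11 while compute2 returns 5.
verdict: not equivalent; witness: a=0, b=-6, c=-1


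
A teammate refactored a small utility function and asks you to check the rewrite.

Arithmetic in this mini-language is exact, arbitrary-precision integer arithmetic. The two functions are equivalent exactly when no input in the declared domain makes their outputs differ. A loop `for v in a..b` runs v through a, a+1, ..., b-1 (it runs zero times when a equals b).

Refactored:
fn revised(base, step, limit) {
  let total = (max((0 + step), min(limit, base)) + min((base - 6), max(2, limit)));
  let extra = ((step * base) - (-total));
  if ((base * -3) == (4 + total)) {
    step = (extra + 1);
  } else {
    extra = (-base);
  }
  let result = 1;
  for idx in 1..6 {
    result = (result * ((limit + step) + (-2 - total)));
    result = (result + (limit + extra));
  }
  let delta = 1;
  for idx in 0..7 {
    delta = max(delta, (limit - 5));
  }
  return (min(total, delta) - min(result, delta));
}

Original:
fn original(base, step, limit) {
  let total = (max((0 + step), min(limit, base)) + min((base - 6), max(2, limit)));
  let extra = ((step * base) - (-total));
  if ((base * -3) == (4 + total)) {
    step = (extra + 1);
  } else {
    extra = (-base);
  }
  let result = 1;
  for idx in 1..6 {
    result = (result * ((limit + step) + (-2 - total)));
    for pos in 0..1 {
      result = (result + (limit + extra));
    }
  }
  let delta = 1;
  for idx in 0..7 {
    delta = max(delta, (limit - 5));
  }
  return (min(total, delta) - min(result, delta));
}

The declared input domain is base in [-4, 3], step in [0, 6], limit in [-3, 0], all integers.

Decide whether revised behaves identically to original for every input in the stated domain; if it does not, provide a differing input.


Reading the diff, among the changes: local variable names differ; and statement counts differ; and loop structure differs.
One worked example (base=-2, step=2, limit=0) — original: total = -6; extra = -10; ((base * -3) == (4 + total)) -> false; extra = 2; result = 1; [idx=1]; result = 6; [pos=0]; result = 8; [idx=2]; result = 48; [pos=0]; result = 50; [idx=3]; result = 300; [pos=0]; result = 302; [idx=4]; result = 1812; [pos=0]; result = 1814; [idx=5]; result = 10884; [pos=0]; result = 10886; delta = 1; [idx=0]; delta = 1; [idx=1]; delta = 1; [idx=2]; delta = 1; [idx=3]; delta = 1; [idx=4]; delta = 1; [idx=5]; delta = 1; [idx=6]; delta = 1; return -7; revised: total = -6; extra = -10; ((base * -3) == (4 + total)) -> false; extra = 2; result = 1; [idx=1]; result = 6; result = 8; [idx=2]; result = 48; result = 50; [idx=3]; result = 300; result = 302; [idx=4]; result = 1812; result = 1814; [idx=5]; result = 10884; result = 10886; delta = 1; [idx=0]; delta = 1; [idx=1]; delta = 1; [idx=2]; delta = 1; [idx=3]; delta = 1; [idx=4]; delta = 1; [idx=5]; delta = 1; [idx=6]; delta = 1; return -7; agreement on -7.
An exhaustive pass over the 224 declared inputs shows identical outputs.
verdict: equivalent


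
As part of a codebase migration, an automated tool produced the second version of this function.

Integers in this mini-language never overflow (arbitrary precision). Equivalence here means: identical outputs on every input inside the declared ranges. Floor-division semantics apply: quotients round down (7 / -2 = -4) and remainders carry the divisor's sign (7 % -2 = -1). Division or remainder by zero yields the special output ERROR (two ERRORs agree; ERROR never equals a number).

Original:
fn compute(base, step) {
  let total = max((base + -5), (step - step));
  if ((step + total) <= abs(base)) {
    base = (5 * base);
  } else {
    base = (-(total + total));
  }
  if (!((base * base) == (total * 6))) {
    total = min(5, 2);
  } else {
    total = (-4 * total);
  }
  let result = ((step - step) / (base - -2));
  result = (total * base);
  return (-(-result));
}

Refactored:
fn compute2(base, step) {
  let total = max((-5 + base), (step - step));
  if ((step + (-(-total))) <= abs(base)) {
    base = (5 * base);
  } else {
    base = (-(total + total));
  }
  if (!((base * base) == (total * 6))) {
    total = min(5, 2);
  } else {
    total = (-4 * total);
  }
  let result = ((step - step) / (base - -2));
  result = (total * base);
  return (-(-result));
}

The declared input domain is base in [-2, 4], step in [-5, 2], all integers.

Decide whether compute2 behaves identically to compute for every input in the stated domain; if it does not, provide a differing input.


Changes here: same computation, different form; the full 56-point sweep finds no disagreement.
verdict: equivalent


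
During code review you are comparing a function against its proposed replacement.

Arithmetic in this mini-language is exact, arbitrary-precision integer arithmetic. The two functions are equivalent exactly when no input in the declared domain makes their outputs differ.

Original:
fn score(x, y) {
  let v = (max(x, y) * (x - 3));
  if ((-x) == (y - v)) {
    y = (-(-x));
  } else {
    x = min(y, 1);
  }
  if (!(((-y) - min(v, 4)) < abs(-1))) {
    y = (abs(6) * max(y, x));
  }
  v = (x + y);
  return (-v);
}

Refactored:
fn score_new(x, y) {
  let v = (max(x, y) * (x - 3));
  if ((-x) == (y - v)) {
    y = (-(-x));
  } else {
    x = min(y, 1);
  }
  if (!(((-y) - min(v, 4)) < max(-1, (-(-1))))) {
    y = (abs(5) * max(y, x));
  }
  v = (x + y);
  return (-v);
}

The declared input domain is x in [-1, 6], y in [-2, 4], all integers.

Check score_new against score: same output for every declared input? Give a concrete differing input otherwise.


Take x=-1, y=1.
score: v becomes -4; next ((-x) == (y - v)) evaluates to false; next x becomes 1; next (!(((-y) - min(v, 4)) < abs(-1))) evaluates to true; next y becomes 6; next v becomes 7; next final value -7
score_new: v becomes -4; next ((-x) == (y - v)) evaluates to false; next x becomes 1; next (!(((-y) - min(v, 4)) < max(-1, (-(-1))))) evaluates to true; next y becomes 5; next v becomes 6; next final value -6
-7 != -6, so the rewrite changes behavior.
verdict: not equivalent; witness: x=-1, y=1
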